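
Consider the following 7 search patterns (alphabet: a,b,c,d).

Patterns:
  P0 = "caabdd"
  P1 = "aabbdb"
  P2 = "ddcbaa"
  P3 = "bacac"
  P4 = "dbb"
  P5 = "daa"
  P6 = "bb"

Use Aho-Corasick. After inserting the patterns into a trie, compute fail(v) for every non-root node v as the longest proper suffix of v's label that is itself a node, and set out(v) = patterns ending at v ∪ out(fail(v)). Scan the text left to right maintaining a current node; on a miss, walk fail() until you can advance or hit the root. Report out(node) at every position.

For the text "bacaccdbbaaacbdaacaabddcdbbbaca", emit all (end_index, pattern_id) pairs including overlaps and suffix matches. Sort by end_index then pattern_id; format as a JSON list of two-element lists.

Build:
Trie (insert patterns):
  0='ε' goto a→7 b→19 c→1 d→13
  1='c' goto a→2
  2='ca' goto a→3
  3='caa' goto b→4
  4='caab' goto d→5
  5='caabd' goto d→6
  6='caabdd' goto ·  ←P0
  7='a' goto a→8
  8='aa' goto b→9
  9='aab' goto b→10
  10='aabb' goto d→11
  11='aabbd' goto b→12
  12='aabbdb' goto ·  ←P1
  13='d' goto a→26 b→24 d→14
  14='dd' goto c→15
  15='ddc' goto b→16
  16='ddcb' goto a→17
  17='ddcba' goto a→18
  18='ddcbaa' goto ·  ←P2
  19='b' goto a→20 b→28
  20='ba' goto c→21
  21='bac' goto a→22
  22='baca' goto c→23
  23='bacac' goto ·  ←P3
  24='db' goto b→25
  25='dbb' goto ·  ←P4
  26='da' goto a→27
  27='daa' goto ·  ←P5
  28='bb' goto ·  ←P6

BFS fail/out derivation:
  n1('c'): parent n0 fail=0; on 'c' 0 → fail=0;  out ∅∪∅=∅
  n7('a'): parent n0 fail=0; on 'a' 0 → fail=0;  out ∅∪∅=∅
  n13('d'): parent n0 fail=0; on 'd' 0 → fail=0;  out ∅∪∅=∅
  n19('b'): parent n0 fail=0; on 'b' 0 → fail=0;  out ∅∪∅=∅
  n2('ca'): parent n1 fail=0; on 'a' 0 → fail=7;  out ∅∪∅=∅
  n8('aa'): parent n7 fail=0; on 'a' 0 → fail=7;  out ∅∪∅=∅
  n14('dd'): parent n13 fail=0; on 'd' 0 → fail=13;  out ∅∪∅=∅
  n20('ba'): parent n19 fail=0; on 'a' 0 → fail=7;  out ∅∪∅=∅
  n24('db'): parent n13 fail=0; on 'b' 0 → fail=19;  out ∅∪∅=∅
  n26('da'): parent n13 fail=0; on 'a' 0 → fail=7;  out ∅∪∅=∅
  n28('bb'): parent n19 fail=0; on 'b' 0 → fail=19;  out {6}∪∅={6}
  n3('caa'): parent n2 fail=7; on 'a' 7 → fail=8;  out ∅∪∅=∅
  n9('aab'): parent n8 fail=7; on 'b' 7→0 → fail=19;  out ∅∪∅=∅
  n15('ddc'): parent n14 fail=13; on 'c' 13→0 → fail=1;  out ∅∪∅=∅
  n21('bac'): parent n20 fail=7; on 'c' 7→0 → fail=1;  out ∅∪∅=∅
  n25('dbb'): parent n24 fail=19; on 'b' 19 → fail=28;  out {4}∪{6}={4,6}
  n27('daa'): parent n26 fail=7; on 'a' 7 → fail=8;  out {5}∪∅={5}
  n4('caab'): parent n3 fail=8; on 'b' 8 → fail=9;  out ∅∪∅=∅
  n10('aabb'): parent n9 fail=19; on 'b' 19 → fail=28;  out ∅∪{6}={6}
  n16('ddcb'): parent n15 fail=1; on 'b' 1→0 → fail=19;  out ∅∪∅=∅
  n22('baca'): parent n21 fail=1; on 'a' 1 → fail=2;  out ∅∪∅=∅
  n5('caabd'): parent n4 fail=9; on 'd' 9→19→0 → fail=13;  out ∅∪∅=∅
  n11('aabbd'): parent n10 fail=28; on 'd' 28→19→0 → fail=13;  out ∅∪∅=∅
  n17('ddcba'): parent n16 fail=19; on 'a' 19 → fail=20;  out ∅∪∅=∅
  n23('bacac'): parent n22 fail=2; on 'c' 2→7→0 → fail=1;  out {3}∪∅={3}
  n6('caabdd'): parent n5 fail=13; on 'd' 13 → fail=14;  out {0}∪∅={0}
  n12('aabbdb'): parent n11 fail=13; on 'b' 13 → fail=24;  out {1}∪∅={1}
  n18('ddcbaa'): parent n17 fail=20; on 'a' 20→7 → fail=8;  out {2}∪∅={2}

Run:
pos 0 'b': at 19
pos 1 'a': at 20
pos 2 'c': at 21
pos 3 'a': at 22
pos 4 'c': at 23  ** P3@[0:4]
pos 5 'c': at 1 (fail-walked)
pos 6 'd': at 13 (fail-walked)
pos 7 'b': at 24
pos 8 'b': at 25  ** P4@[6:8],P6@[7:8]
pos 9 'a': at 20 (fail-walked)
pos 10 'a': at 8 (fail-walked)
pos 11 'a': at 8 (fail-walked)
pos 12 'c': at 1 (fail-walked)
pos 13 'b': at 19 (fail-walked)
pos 14 'd': at 13 (fail-walked)
pos 15 'a': at 26
pos 16 'a': at 27  ** P5@[14:16]
pos 17 'c': at 1 (fail-walked)
pos 18 'a': at 2
pos 19 'a': at 3
pos 20 'b': at 4
pos 21 'd': at 5
pos 22 'd': at 6  ** P0@[17:22]
pos 23 'c': at 15 (fail-walked)
pos 24 'd': at 13 (fail-walked)
pos 25 'b': at 24
pos 26 'b': at 25  ** P4@[24:26],P6@[25:26]
pos 27 'b': at 28 (fail-walked)  ** P6@[26:27]
pos 28 'a': at 20 (fail-walked)
pos 29 'c': at 21
pos 30 'a': at 22

Matches: [[4,3],[8,4],[8,6],[16,5],[22,0],[26,4],[26,6],[27,6]]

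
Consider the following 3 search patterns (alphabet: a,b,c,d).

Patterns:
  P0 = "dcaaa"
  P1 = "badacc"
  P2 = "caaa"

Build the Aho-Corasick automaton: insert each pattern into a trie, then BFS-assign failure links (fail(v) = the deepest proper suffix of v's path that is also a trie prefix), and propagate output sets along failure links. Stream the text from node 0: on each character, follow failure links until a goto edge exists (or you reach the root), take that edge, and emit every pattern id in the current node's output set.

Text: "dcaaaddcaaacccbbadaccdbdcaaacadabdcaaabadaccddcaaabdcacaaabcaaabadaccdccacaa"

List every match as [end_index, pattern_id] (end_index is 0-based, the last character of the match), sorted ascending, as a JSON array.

Build automaton:
Trie nodes:
  0='ε' goto b→6 c→12 d→1
  1='d' goto c→2
  2='dc' goto a→3
  3='dca' goto a→4
  4='dcaa' goto a→5
  5='dcaaa' goto ·  [P0 ends]
  6='b' goto a→7
  7='ba' goto d→8
  8='bad' goto a→9
  9='bada' goto c→10
  10='badac' goto c→11
  11='badacc' goto ·  [P1 ends]
  12='c' goto a→13
  13='ca' goto a→14
  14='caa' goto a→15
  15='caaa' goto ·  [P2 ends]

BFS fail/out derivation:
  n1('d'): parent n0 fail=0; on 'd' 0 → fail=0;  out ∅∪∅=∅
  n6('b'): parent n0 fail=0; on 'b' 0 → fail=0;  out ∅∪∅=∅
  n12('c'): parent n0 fail=0; on 'c' 0 → fail=0;  out ∅∪∅=∅
  n2('dc'): parent n1 fail=0; on 'c' 0 → fail=12;  out ∅∪∅=∅
  n7('ba'): parent n6 fail=0; on 'a' 0 → fail=0;  out ∅∪∅=∅
  n13('ca'): parent n12 fail=0; on 'a' 0 → fail=0;  out ∅∪∅=∅
  n3('dca'): parent n2 fail=12; on 'a' 12 → fail=13;  out ∅∪∅=∅
  n8('bad'): parent n7 fail=0; on 'd' 0 → fail=1;  out ∅∪∅=∅
  n14('caa'): parent n13 fail=0; on 'a' 0 → fail=0;  out ∅∪∅=∅
  n4('dcaa'): parent n3 fail=13; on 'a' 13 → fail=14;  out ∅∪∅=∅
  n9('bada'): parent n8 fail=1; on 'a' 1→0 → fail=0;  out ∅∪∅=∅
  n15('caaa'): parent n14 fail=0; on 'a' 0 → fail=0;  out {2}∪∅={2}
  n5('dcaaa'): parent n4 fail=14; on 'a' 14 → fail=15;  out {0}∪{2}={0,2}
  n10('badac'): parent n9 fail=0; on 'c' 0 → fail=12;  out ∅∪∅=∅
  n11('badacc'): parent n10 fail=12; on 'c' 12→0 → fail=12;  out {1}∪∅={1}

Run:
[0] read 'd'  n0⇒n1
[1] read 'c'  n1⇒n2
[2] read 'a'  n2⇒n3
[3] read 'a'  n3⇒n4
[4] read 'a'  n4⇒n5  → match P0@[0:4],P2@[1:4]
[5] read 'd'  n5⇒n1 (via fail)
[6] read 'd'  n1⇒n1 (via fail)
[7] read 'c'  n1⇒n2
[8] read 'a'  n2⇒n3
[9] read 'a'  n3⇒n4
[10] read 'a'  n4⇒n5  → match P0@[6:10],P2@[7:10]
[11] read 'c'  n5⇒n12 (via fail)
[12] read 'c'  n12⇒n12 (via fail)
[13] read 'c'  n12⇒n12 (via fail)
[14] read 'b'  n12⇒n6 (via fail)
[15] read 'b'  n6⇒n6 (via fail)
[16] read 'a'  n6⇒n7
[17] read 'd'  n7⇒n8
[18] read 'a'  n8⇒n9
[19] read 'c'  n9⇒n10
[20] read 'c'  n10⇒n11  → match P1@[15:20]
[21] read 'd'  n11⇒n1 (via fail)
[22] read 'b'  n1⇒n6 (via fail)
[23] read 'd'  n6⇒n1 (via fail)
[24] read 'c'  n1⇒n2
[25] read 'a'  n2⇒n3
[26] read 'a'  n3⇒n4
[27] read 'a'  n4⇒n5  → match P0@[23:27],P2@[24:27]
[28] read 'c'  n5⇒n12 (via fail)
[29] read 'a'  n12⇒n13
[30] read 'd'  n13⇒n1 (via fail)
[31] read 'a'  n1⇒n0 (via fail)
[32] read 'b'  n0⇒n6
[33] read 'd'  n6⇒n1 (via fail)
[34] read 'c'  n1⇒n2
[35] read 'a'  n2⇒n3
[36] read 'a'  n3⇒n4
[37] read 'a'  n4⇒n5  → match P0@[33:37],P2@[34:37]
[38] read 'b'  n5⇒n6 (via fail)
[39] read 'a'  n6⇒n7
[40] read 'd'  n7⇒n8
[41] read 'a'  n8⇒n9
[42] read 'c'  n9⇒n10
[43] read 'c'  n10⇒n11  → match P1@[38:43]
[44] read 'd'  n11⇒n1 (via fail)
[45] read 'd'  n1⇒n1 (via fail)
[46] read 'c'  n1⇒n2
[47] read 'a'  n2⇒n3
[48] read 'a'  n3⇒n4
[49] read 'a'  n4⇒n5  → match P0@[45:49],P2@[46:49]
[50] read 'b'  n5⇒n6 (via fail)
[51] read 'd'  n6⇒n1 (via fail)
[52] read 'c'  n1⇒n2
[53] read 'a'  n2⇒n3
[54] read 'c'  n3⇒n12 (via fail)
[55] read 'a'  n12⇒n13
[56] read 'a'  n13⇒n14
[57] read 'a'  n14⇒n15  → match P2@[54:57]
[58] read 'b'  n15⇒n6 (via fail)
[59] read 'c'  n6⇒n12 (via fail)
[60] read 'a'  n12⇒n13
[61] read 'a'  n13⇒n14
[62] read 'a'  n14⇒n15  → match P2@[59:62]
[63] read 'b'  n15⇒n6 (via fail)
[64] read 'a'  n6⇒n7
[65] read 'd'  n7⇒n8
[66] read 'a'  n8⇒n9
[67] read 'c'  n9⇒n10
[68] read 'c'  n10⇒n11  → match P1@[63:68]
[69] read 'd'  n11⇒n1 (via fail)
[70] read 'c'  n1⇒n2
[71] read 'c'  n2⇒n12 (via fail)
[72] read 'a'  n12⇒n13
[73] read 'c'  n13⇒n12 (via fail)
[74] read 'a'  n12⇒n13
[75] read 'a'  n13⇒n14

All matches (sorted): [[4,0],[4,2],[10,0],[10,2],[20,1],[27,0],[27,2],[37,0],[37,2],[43,1],[49,0],[49,2],[57,2],[62,2],[68,1]]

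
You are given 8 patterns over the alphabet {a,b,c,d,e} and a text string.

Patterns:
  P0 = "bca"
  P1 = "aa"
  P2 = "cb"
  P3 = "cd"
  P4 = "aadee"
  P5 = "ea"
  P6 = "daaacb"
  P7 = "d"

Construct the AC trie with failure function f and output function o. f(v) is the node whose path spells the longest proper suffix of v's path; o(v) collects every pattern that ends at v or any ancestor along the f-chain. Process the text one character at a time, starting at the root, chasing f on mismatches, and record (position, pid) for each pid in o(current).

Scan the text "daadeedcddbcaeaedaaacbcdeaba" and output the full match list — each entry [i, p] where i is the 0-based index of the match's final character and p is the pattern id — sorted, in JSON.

Build automaton:
Trie nodes:
  0='ε' goto a→4 b→1 c→6 d→14 e→12
  1='b' goto c→2
  2='bc' goto a→3
  3='bca' goto ·  [P0 ends]
  4='a' goto a→5
  5='aa' goto d→9  [P1 ends]
  6='c' goto b→7 d→8
  7='cb' goto ·  [P2 ends]
  8='cd' goto ·  [P3 ends]
  9='aad' goto e→10
  10='aade' goto e→11
  11='aadee' goto ·  [P4 ends]
  12='e' goto a→13
  13='ea' goto ·  [P5 ends]
  14='d' goto a→15  [P7 ends]
  15='da' goto a→16
  16='daa' goto a→17
  17='daaa' goto c→18
  18='daaac' goto b→19
  19='daaacb' goto ·  [P6 ends]

BFS fail/out derivation:
  fail(1) 'b': from fail(0)=0 chase 'b': 0 ⇒ 0;  out=∅∪out(0)=∅
  fail(4) 'a': from fail(0)=0 chase 'a': 0 ⇒ 0;  out=∅∪out(0)=∅
  fail(6) 'c': from fail(0)=0 chase 'c': 0 ⇒ 0;  out=∅∪out(0)=∅
  fail(12) 'e': from fail(0)=0 chase 'e': 0 ⇒ 0;  out=∅∪out(0)=∅
  fail(14) 'd': from fail(0)=0 chase 'd': 0 ⇒ 0;  out={7}∪out(0)={7}
  fail(2) 'bc': from fail(1)=0 chase 'c': 0 ⇒ 6;  out=∅∪out(6)=∅
  fail(5) 'aa': from fail(4)=0 chase 'a': 0 ⇒ 4;  out={1}∪out(4)={1}
  fail(7) 'cb': from fail(6)=0 chase 'b': 0 ⇒ 1;  out={2}∪out(1)={2}
  fail(8) 'cd': from fail(6)=0 chase 'd': 0 ⇒ 14;  out={3}∪out(14)={3,7}
  fail(13) 'ea': from fail(12)=0 chase 'a': 0 ⇒ 4;  out={5}∪out(4)={5}
  fail(15) 'da': from fail(14)=0 chase 'a': 0 ⇒ 4;  out=∅∪out(4)=∅
  fail(3) 'bca': from fail(2)=6 chase 'a': 6→0 ⇒ 4;  out={0}∪out(4)={0}
  fail(9) 'aad': from fail(5)=4 chase 'd': 4→0 ⇒ 14;  out=∅∪out(14)={7}
  fail(16) 'daa': from fail(15)=4 chase 'a': 4 ⇒ 5;  out=∅∪out(5)={1}
  fail(10) 'aade': from fail(9)=14 chase 'e': 14→0 ⇒ 12;  out=∅∪out(12)=∅
  fail(17) 'daaa': from fail(16)=5 chase 'a': 5→4 ⇒ 5;  out=∅∪out(5)={1}
  fail(11) 'aadee': from fail(10)=12 chase 'e': 12→0 ⇒ 12;  out={4}∪out(12)={4}
  fail(18) 'daaac': from fail(17)=5 chase 'c': 5→4→0 ⇒ 6;  out=∅∪out(6)=∅
  fail(19) 'daaacb': from fail(18)=6 chase 'b': 6 ⇒ 7;  out={6}∪out(7)={2,6}

Run:
pos 0 'd': at 14  → match P7@[0:0]
pos 1 'a': at 15
pos 2 'a': at 16  → match P1@[1:2]
pos 3 'd': at 9 (fail-walked)  → match P7@[3:3]
pos 4 'e': at 10
pos 5 'e': at 11  → match P4@[1:5]
pos 6 'd': at 14 (fail-walked)  → match P7@[6:6]
pos 7 'c': at 6 (fail-walked)
pos 8 'd': at 8  → match P3@[7:8],P7@[8:8]
pos 9 'd': at 14 (fail-walked)  → match P7@[9:9]
pos 10 'b': at 1 (fail-walked)
pos 11 'c': at 2
pos 12 'a': at 3  → match P0@[10:12]
pos 13 'e': at 12 (fail-walked)
pos 14 'a': at 13  → match P5@[13:14]
pos 15 'e': at 12 (fail-walked)
pos 16 'd': at 14 (fail-walked)  → match P7@[16:16]
pos 17 'a': at 15
pos 18 'a': at 16  → match P1@[17:18]
pos 19 'a': at 17  → match P1@[18:19]
pos 20 'c': at 18
pos 21 'b': at 19  → match P2@[20:21],P6@[16:21]
pos 22 'c': at 2 (fail-walked)
pos 23 'd': at 8 (fail-walked)  → match P3@[22:23],P7@[23:23]
pos 24 'e': at 12 (fail-walked)
pos 25 'a': at 13  → match P5@[24:25]
pos 26 'b': at 1 (fail-walked)
pos 27 'a': at 4 (fail-walked)

Matches: [[0,7],[2,1],[3,7],[5,4],[6,7],[8,3],[8,7],[9,7],[12,0],[14,5],[16,7],[18,1],[19,1],[21,2],[21,6],[23,3],[23,7],[25,5]]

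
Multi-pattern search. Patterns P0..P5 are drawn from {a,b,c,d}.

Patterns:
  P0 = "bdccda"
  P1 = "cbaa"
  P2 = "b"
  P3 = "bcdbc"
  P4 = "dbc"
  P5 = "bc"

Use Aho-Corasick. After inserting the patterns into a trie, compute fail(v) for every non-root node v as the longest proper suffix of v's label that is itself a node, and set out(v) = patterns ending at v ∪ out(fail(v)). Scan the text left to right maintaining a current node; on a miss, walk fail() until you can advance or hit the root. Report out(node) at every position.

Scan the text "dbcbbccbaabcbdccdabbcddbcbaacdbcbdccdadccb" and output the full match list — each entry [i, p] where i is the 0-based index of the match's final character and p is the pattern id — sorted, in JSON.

Build automaton:
Trie nodes:
  n0 'ε': b→1 c→7 d→15
  n1 'b': c→11 d→2  ←P2
  n2 'bd': c→3
  n3 'bdc': c→4
  n4 'bdcc': d→5
  n5 'bdccd': a→6
  n6 'bdccda': ·  ←P0
  n7 'c': b→8
  n8 'cb': a→9
  n9 'cba': a→10
  n10 'cbaa': ·  ←P1
  n11 'bc': d→12  ←P5
  n12 'bcd': b→13
  n13 'bcdb': c→14
  n14 'bcdbc': ·  ←P3
  n15 'd': b→16
  n16 'db': c→17
  n17 'dbc': ·  ←P4

Failure links (BFS by depth):
  fail(1) 'b': from fail(0)=0 chase 'b': 0 ⇒ 0;  out={2}∪out(0)={2}
  fail(7) 'c': from fail(0)=0 chase 'c': 0 ⇒ 0;  out=∅∪out(0)=∅
  fail(15) 'd': from fail(0)=0 chase 'd': 0 ⇒ 0;  out=∅∪out(0)=∅
  fail(2) 'bd': from fail(1)=0 chase 'd': 0 ⇒ 15;  out=∅∪out(15)=∅
  fail(8) 'cb': from fail(7)=0 chase 'b': 0 ⇒ 1;  out=∅∪out(1)={2}
  fail(11) 'bc': from fail(1)=0 chase 'c': 0 ⇒ 7;  out={5}∪out(7)={5}
  fail(16) 'db': from fail(15)=0 chase 'b': 0 ⇒ 1;  out=∅∪out(1)={2}
  fail(3) 'bdc': from fail(2)=15 chase 'c': 15→0 ⇒ 7;  out=∅∪out(7)=∅
  fail(9) 'cba': from fail(8)=1 chase 'a': 1→0 ⇒ 0;  out=∅∪out(0)=∅
  fail(12) 'bcd': from fail(11)=7 chase 'd': 7→0 ⇒ 15;  out=∅∪out(15)=∅
  fail(17) 'dbc': from fail(16)=1 chase 'c': 1 ⇒ 11;  out={4}∪out(11)={4,5}
  fail(4) 'bdcc': from fail(3)=7 chase 'c': 7→0 ⇒ 7;  out=∅∪out(7)=∅
  fail(10) 'cbaa': from fail(9)=0 chase 'a': 0 ⇒ 0;  out={1}∪out(0)={1}
  fail(13) 'bcdb': from fail(12)=15 chase 'b': 15 ⇒ 16;  out=∅∪out(16)={2}
  fail(5) 'bdccd': from fail(4)=7 chase 'd': 7→0 ⇒ 15;  out=∅∪out(15)=∅
  fail(14) 'bcdbc': from fail(13)=16 chase 'c': 16 ⇒ 17;  out={3}∪out(17)={3,4,5}
  fail(6) 'bdccda': from fail(5)=15 chase 'a': 15→0 ⇒ 0;  out={0}∪out(0)={0}

Text stream:
i=0 'd': node 0→15
i=1 'b': node 15→16  emit P2@[1:1]
i=2 'c': node 16→17  emit P4@[0:2],P5@[1:2]
i=3 'b': node 17→8 (fail-walked)  emit P2@[3:3]
i=4 'b': node 8→1 (fail-walked)  emit P2@[4:4]
i=5 'c': node 1→11  emit P5@[4:5]
i=6 'c': node 11→7 (fail-walked)
i=7 'b': node 7→8  emit P2@[7:7]
i=8 'a': node 8→9
i=9 'a': node 9→10  emit P1@[6:9]
i=10 'b': node 10→1 (fail-walked)  emit P2@[10:10]
i=11 'c': node 1→11  emit P5@[10:11]
i=12 'b': node 11→8 (fail-walked)  emit P2@[12:12]
i=13 'd': node 8→2 (fail-walked)
i=14 'c': node 2→3
i=15 'c': node 3→4
i=16 'd': node 4→5
i=17 'a': node 5→6  emit P0@[12:17]
i=18 'b': node 6→1 (fail-walked)  emit P2@[18:18]
i=19 'b': node 1→1 (fail-walked)  emit P2@[19:19]
i=20 'c': node 1→11  emit P5@[19:20]
i=21 'd': node 11→12
i=22 'd': node 12→15 (fail-walked)
i=23 'b': node 15→16  emit P2@[23:23]
i=24 'c': node 16→17  emit P4@[22:24],P5@[23:24]
i=25 'b': node 17→8 (fail-walked)  emit P2@[25:25]
i=26 'a': node 8→9
i=27 'a': node 9→10  emit P1@[24:27]
i=28 'c': node 10→7 (fail-walked)
i=29 'd': node 7→15 (fail-walked)
i=30 'b': node 15→16  emit P2@[30:30]
i=31 'c': node 16→17  emit P4@[29:31],P5@[30:31]
i=32 'b': node 17→8 (fail-walked)  emit P2@[32:32]
i=33 'd': node 8→2 (fail-walked)
i=34 'c': node 2→3
i=35 'c': node 3→4
i=36 'd': node 4→5
i=37 'a': node 5→6  emit P0@[32:37]
i=38 'd': node 6→15 (fail-walked)
i=39 'c': node 15→7 (fail-walked)
i=40 'c': node 7→7 (fail-walked)
i=41 'b': node 7→8  emit P2@[41:41]

Result: [[1,2],[2,4],[2,5],[3,2],[4,2],[5,5],[7,2],[9,1],[10,2],[11,5],[12,2],[17,0],[18,2],[19,2],[20,5],[23,2],[24,4],[24,5],[25,2],[27,1],[30,2],[31,4],[31,5],[32,2],[37,0],[41,2]]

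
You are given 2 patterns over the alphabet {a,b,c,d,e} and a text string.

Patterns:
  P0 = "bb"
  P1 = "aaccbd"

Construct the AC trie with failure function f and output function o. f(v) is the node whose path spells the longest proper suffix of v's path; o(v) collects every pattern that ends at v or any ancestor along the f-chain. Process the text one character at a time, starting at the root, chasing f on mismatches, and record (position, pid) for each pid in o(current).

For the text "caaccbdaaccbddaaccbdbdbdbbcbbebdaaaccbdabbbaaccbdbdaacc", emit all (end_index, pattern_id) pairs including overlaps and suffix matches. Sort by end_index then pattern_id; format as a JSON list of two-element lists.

Construct AC machine:
Trie (insert patterns):
  0='ε' goto a→3 b→1
  1='b' goto b→2
  2='bb' goto ·  ←P0
  3='a' goto a→4
  4='aa' goto c→5
  5='aac' goto c→6
  6='aacc' goto b→7
  7='aaccb' goto d→8
  8='aaccbd' goto ·  ←P1

BFS fail/out derivation:
  fail(1) 'b': from fail(0)=0 chase 'b': 0 ⇒ 0;  out=∅∪out(0)=∅
  fail(3) 'a': from fail(0)=0 chase 'a': 0 ⇒ 0;  out=∅∪out(0)=∅
  fail(2) 'bb': from fail(1)=0 chase 'b': 0 ⇒ 1;  out={0}∪out(1)={0}
  fail(4) 'aa': from fail(3)=0 chase 'a': 0 ⇒ 3;  out=∅∪out(3)=∅
  fail(5) 'aac': from fail(4)=3 chase 'c': 3→0 ⇒ 0;  out=∅∪out(0)=∅
  fail(6) 'aacc': from fail(5)=0 chase 'c': 0 ⇒ 0;  out=∅∪out(0)=∅
  fail(7) 'aaccb': from fail(6)=0 chase 'b': 0 ⇒ 1;  out=∅∪out(1)=∅
  fail(8) 'aaccbd': from fail(7)=1 chase 'd': 1→0 ⇒ 0;  out={1}∪out(0)={1}

Text stream:
[0] read 'c'  n0⇒n0
[1] read 'a'  n0⇒n3
[2] read 'a'  n3⇒n4
[3] read 'c'  n4⇒n5
[4] read 'c'  n5⇒n6
[5] read 'b'  n6⇒n7
[6] read 'd'  n7⇒n8  → match P1@[1:6]
[7] read 'a'  n8⇒n3 (via fail)
[8] read 'a'  n3⇒n4
[9] read 'c'  n4⇒n5
[10] read 'c'  n5⇒n6
[11] read 'b'  n6⇒n7
[12] read 'd'  n7⇒n8  → match P1@[7:12]
[13] read 'd'  n8⇒n0 (via fail)
[14] read 'a'  n0⇒n3
[15] read 'a'  n3⇒n4
[16] read 'c'  n4⇒n5
[17] read 'c'  n5⇒n6
[18] read 'b'  n6⇒n7
[19] read 'd'  n7⇒n8  → match P1@[14:19]
[20] read 'b'  n8⇒n1 (via fail)
[21] read 'd'  n1⇒n0 (via fail)
[22] read 'b'  n0⇒n1
[23] read 'd'  n1⇒n0 (via fail)
[24] read 'b'  n0⇒n1
[25] read 'b'  n1⇒n2  → match P0@[24:25]
[26] read 'c'  n2⇒n0 (via fail)
[27] read 'b'  n0⇒n1
[28] read 'b'  n1⇒n2  → match P0@[27:28]
[29] read 'e'  n2⇒n0 (via fail)
[30] read 'b'  n0⇒n1
[31] read 'd'  n1⇒n0 (via fail)
[32] read 'a'  n0⇒n3
[33] read 'a'  n3⇒n4
[34] read 'a'  n4⇒n4 (via fail)
[35] read 'c'  n4⇒n5
[36] read 'c'  n5⇒n6
[37] read 'b'  n6⇒n7
[38] read 'd'  n7⇒n8  → match P1@[33:38]
[39] read 'a'  n8⇒n3 (via fail)
[40] read 'b'  n3⇒n1 (via fail)
[41] read 'b'  n1⇒n2  → match P0@[40:41]
[42] read 'b'  n2⇒n2 (via fail)  → match P0@[41:42]
[43] read 'a'  n2⇒n3 (via fail)
[44] read 'a'  n3⇒n4
[45] read 'c'  n4⇒n5
[46] read 'c'  n5⇒n6
[47] read 'b'  n6⇒n7
[48] read 'd'  n7⇒n8  → match P1@[43:48]
[49] read 'b'  n8⇒n1 (via fail)
[50] read 'd'  n1⇒n0 (via fail)
[51] read 'a'  n0⇒n3
[52] read 'a'  n3⇒n4
[53] read 'c'  n4⇒n5
[54] read 'c'  n5⇒n6

Result: [[6,1],[12,1],[19,1],[25,0],[28,0],[38,1],[41,0],[42,0],[48,1]]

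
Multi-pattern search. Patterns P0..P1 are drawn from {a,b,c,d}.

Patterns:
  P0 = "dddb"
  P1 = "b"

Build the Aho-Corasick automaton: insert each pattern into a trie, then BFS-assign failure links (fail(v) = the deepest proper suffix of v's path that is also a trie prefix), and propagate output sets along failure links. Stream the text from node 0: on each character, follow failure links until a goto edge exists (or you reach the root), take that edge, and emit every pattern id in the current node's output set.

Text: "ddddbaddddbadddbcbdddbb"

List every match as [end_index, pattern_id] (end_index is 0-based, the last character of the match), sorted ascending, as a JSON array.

Construct AC machine:
Trie (insert patterns):
  0='ε' goto b→5 d→1
  1='d' goto d→2
  2='dd' goto d→3
  3='ddd' goto b→4
  4='dddb' goto ·  [P0 ends]
  5='b' goto ·  [P1 ends]

Failure links (BFS by depth):
  n1('d'): parent n0 fail=0; on 'd' 0 → fail=0;  out ∅∪∅=∅
  n5('b'): parent n0 fail=0; on 'b' 0 → fail=0;  out {1}∪∅={1}
  n2('dd'): parent n1 fail=0; on 'd' 0 → fail=1;  out ∅∪∅=∅
  n3('ddd'): parent n2 fail=1; on 'd' 1 → fail=2;  out ∅∪∅=∅
  n4('dddb'): parent n3 fail=2; on 'b' 2→1→0 → fail=5;  out {0}∪{1}={0,1}

Text stream:
i=0 'd': node 0→1
i=1 'd': node 1→2
i=2 'd': node 2→3
i=3 'd': node 3→3 ·f
i=4 'b': node 3→4  → match P0@[1:4],P1@[4:4]
i=5 'a': node 4→0 ·f
i=6 'd': node 0→1
i=7 'd': node 1→2
i=8 'd': node 2→3
i=9 'd': node 3→3 ·f
i=10 'b': node 3→4  → match P0@[7:10],P1@[10:10]
i=11 'a': node 4→0 ·f
i=12 'd': node 0→1
i=13 'd': node 1→2
i=14 'd': node 2→3
i=15 'b': node 3→4  → match P0@[12:15],P1@[15:15]
i=16 'c': node 4→0 ·f
i=17 'b': node 0→5  → match P1@[17:17]
i=18 'd': node 5→1 ·f
i=19 'd': node 1→2
i=20 'd': node 2→3
i=21 'b': node 3→4  → match P0@[18:21],P1@[21:21]
i=22 'b': node 4→5 ·f  → match P1@[22:22]

Matches: [[4,0],[4,1],[10,0],[10,1],[15,0],[15,1],[17,1],[21,0],[21,1],[22,1]]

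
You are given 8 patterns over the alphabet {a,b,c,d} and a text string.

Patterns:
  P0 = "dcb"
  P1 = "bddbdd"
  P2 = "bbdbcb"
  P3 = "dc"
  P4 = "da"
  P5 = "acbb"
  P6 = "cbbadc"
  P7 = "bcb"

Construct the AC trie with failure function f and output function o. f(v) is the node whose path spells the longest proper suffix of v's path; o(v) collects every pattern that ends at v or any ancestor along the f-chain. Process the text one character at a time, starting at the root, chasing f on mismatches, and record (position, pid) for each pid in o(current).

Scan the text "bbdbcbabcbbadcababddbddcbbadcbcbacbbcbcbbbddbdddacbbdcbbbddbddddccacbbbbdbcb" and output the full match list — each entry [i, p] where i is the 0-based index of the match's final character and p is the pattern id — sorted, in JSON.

Build:
Trie (insert patterns):
  n0 'ε': a→16 b→4 c→20 d→1
  n1 'd': a→15 c→2
  n2 'dc': b→3  ←P3
  n3 'dcb': ·  ←P0
  n4 'b': b→10 c→26 d→5
  n5 'bd': d→6
  n6 'bdd': b→7
  n7 'bddb': d→8
  n8 'bddbd': d→9
  n9 'bddbdd': ·  ←P1
  n10 'bb': d→11
  n11 'bbd': b→12
  n12 'bbdb': c→13
  n13 'bbdbc': b→14
  n14 'bbdbcb': ·  ←P2
  n15 'da': ·  ←P4
  n16 'a': c→17
  n17 'ac': b→18
  n18 'acb': b→19
  n19 'acbb': ·  ←P5
  n20 'c': b→21
  n21 'cb': b→22
  n22 'cbb': a→23
  n23 'cbba': d→24
  n24 'cbbad': c→25
  n25 'cbbadc': ·  ←P6
  n26 'bc': b→27
  n27 'bcb': ·  ←P7

BFS fail/out derivation:
  fail(1) 'd': from fail(0)=0 chase 'd': 0 ⇒ 0;  out=∅∪out(0)=∅
  fail(4) 'b': from fail(0)=0 chase 'b': 0 ⇒ 0;  out=∅∪out(0)=∅
  fail(16) 'a': from fail(0)=0 chase 'a': 0 ⇒ 0;  out=∅∪out(0)=∅
  fail(20) 'c': from fail(0)=0 chase 'c': 0 ⇒ 0;  out=∅∪out(0)=∅
  fail(2) 'dc': from fail(1)=0 chase 'c': 0 ⇒ 20;  out={3}∪out(20)={3}
  fail(5) 'bd': from fail(4)=0 chase 'd': 0 ⇒ 1;  out=∅∪out(1)=∅
  fail(10) 'bb': from fail(4)=0 chase 'b': 0 ⇒ 4;  out=∅∪out(4)=∅
  fail(15) 'da': from fail(1)=0 chase 'a': 0 ⇒ 16;  out={4}∪out(16)={4}
  fail(17) 'ac': from fail(16)=0 chase 'c': 0 ⇒ 20;  out=∅∪out(20)=∅
  fail(21) 'cb': from fail(20)=0 chase 'b': 0 ⇒ 4;  out=∅∪out(4)=∅
  fail(26) 'bc': from fail(4)=0 chase 'c': 0 ⇒ 20;  out=∅∪out(20)=∅
  fail(3) 'dcb': from fail(2)=20 chase 'b': 20 ⇒ 21;  out={0}∪out(21)={0}
  fail(6) 'bdd': from fail(5)=1 chase 'd': 1→0 ⇒ 1;  out=∅∪out(1)=∅
  fail(11) 'bbd': from fail(10)=4 chase 'd': 4 ⇒ 5;  out=∅∪out(5)=∅
  fail(18) 'acb': from fail(17)=20 chase 'b': 20 ⇒ 21;  out=∅∪out(21)=∅
  fail(22) 'cbb': from fail(21)=4 chase 'b': 4 ⇒ 10;  out=∅∪out(10)=∅
  fail(27) 'bcb': from fail(26)=20 chase 'b': 20 ⇒ 21;  out={7}∪out(21)={7}
  fail(7) 'bddb': from fail(6)=1 chase 'b': 1→0 ⇒ 4;  out=∅∪out(4)=∅
  fail(12) 'bbdb': from fail(11)=5 chase 'b': 5→1→0 ⇒ 4;  out=∅∪out(4)=∅
  fail(19) 'acbb': from fail(18)=21 chase 'b': 21 ⇒ 22;  out={5}∪out(22)={5}
  fail(23) 'cbba': from fail(22)=10 chase 'a': 10→4→0 ⇒ 16;  out=∅∪out(16)=∅
  fail(8) 'bddbd': from fail(7)=4 chase 'd': 4 ⇒ 5;  out=∅∪out(5)=∅
  fail(13) 'bbdbc': from fail(12)=4 chase 'c': 4 ⇒ 26;  out=∅∪out(26)=∅
  fail(24) 'cbbad': from fail(23)=16 chase 'd': 16→0 ⇒ 1;  out=∅∪out(1)=∅
  fail(9) 'bddbdd': from fail(8)=5 chase 'd': 5 ⇒ 6;  out={1}∪out(6)={1}
  fail(14) 'bbdbcb': from fail(13)=26 chase 'b': 26 ⇒ 27;  out={2}∪out(27)={2,7}
  fail(25) 'cbbadc': from fail(24)=1 chase 'c': 1 ⇒ 2;  out={6}∪out(2)={3,6}

Text stream:
pos 0 'b': at 4
pos 1 'b': at 10
pos 2 'd': at 11
pos 3 'b': at 12
pos 4 'c': at 13
pos 5 'b': at 14  → match P2@[0:5],P7@[3:5]
pos 6 'a': at 16 (via fail)
pos 7 'b': at 4 (via fail)
pos 8 'c': at 26
pos 9 'b': at 27  → match P7@[7:9]
pos 10 'b': at 22 (via fail)
pos 11 'a': at 23
pos 12 'd': at 24
pos 13 'c': at 25  → match P3@[12:13],P6@[8:13]
pos 14 'a': at 16 (via fail)
pos 15 'b': at 4 (via fail)
pos 16 'a': at 16 (via fail)
pos 17 'b': at 4 (via fail)
pos 18 'd': at 5
pos 19 'd': at 6
pos 20 'b': at 7
pos 21 'd': at 8
pos 22 'd': at 9  → match P1@[17:22]
pos 23 'c': at 2 (via fail)  → match P3@[22:23]
pos 24 'b': at 3  → match P0@[22:24]
pos 25 'b': at 22 (via fail)
pos 26 'a': at 23
pos 27 'd': at 24
pos 28 'c': at 25  → match P3@[27:28],P6@[23:28]
pos 29 'b': at 3 (via fail)  → match P0@[27:29]
pos 30 'c': at 26 (via fail)
pos 31 'b': at 27  → match P7@[29:31]
pos 32 'a': at 16 (via fail)
pos 33 'c': at 17
pos 34 'b': at 18
pos 35 'b': at 19  → match P5@[32:35]
pos 36 'c': at 26 (via fail)
pos 37 'b': at 27  → match P7@[35:37]
pos 38 'c': at 26 (via fail)
pos 39 'b': at 27  → match P7@[37:39]
pos 40 'b': at 22 (via fail)
pos 41 'b': at 10 (via fail)
pos 42 'd': at 11
pos 43 'd': at 6 (via fail)
pos 44 'b': at 7
pos 45 'd': at 8
pos 46 'd': at 9  → match P1@[41:46]
pos 47 'd': at 1 (via fail)
pos 48 'a': at 15  → match P4@[47:48]
pos 49 'c': at 17 (via fail)
pos 50 'b': at 18
pos 51 'b': at 19  → match P5@[48:51]
pos 52 'd': at 11 (via fail)
pos 53 'c': at 2 (via fail)  → match P3@[52:53]
pos 54 'b': at 3  → match P0@[52:54]
pos 55 'b': at 22 (via fail)
pos 56 'b': at 10 (via fail)
pos 57 'd': at 11
pos 58 'd': at 6 (via fail)
pos 59 'b': at 7
pos 60 'd': at 8
pos 61 'd': at 9  → match P1@[56:61]
pos 62 'd': at 1 (via fail)
pos 63 'd': at 1 (via fail)
pos 64 'c': at 2  → match P3@[63:64]
pos 65 'c': at 20 (via fail)
pos 66 'a': at 16 (via fail)
pos 67 'c': at 17
pos 68 'b': at 18
pos 69 'b': at 19  → match P5@[66:69]
pos 70 'b': at 10 (via fail)
pos 71 'b': at 10 (via fail)
pos 72 'd': at 11
pos 73 'b': at 12
pos 74 'c': at 13
pos 75 'b': at 14  → match P2@[70:75],P7@[73:75]

Result: [[5,2],[5,7],[9,7],[13,3],[13,6],[22,1],[23,3],[24,0],[28,3],[28,6],[29,0],[31,7],[35,5],[37,7],[39,7],[46,1],[48,4],[51,5],[53,3],[54,0],[61,1],[64,3],[69,5],[75,2],[75,7]]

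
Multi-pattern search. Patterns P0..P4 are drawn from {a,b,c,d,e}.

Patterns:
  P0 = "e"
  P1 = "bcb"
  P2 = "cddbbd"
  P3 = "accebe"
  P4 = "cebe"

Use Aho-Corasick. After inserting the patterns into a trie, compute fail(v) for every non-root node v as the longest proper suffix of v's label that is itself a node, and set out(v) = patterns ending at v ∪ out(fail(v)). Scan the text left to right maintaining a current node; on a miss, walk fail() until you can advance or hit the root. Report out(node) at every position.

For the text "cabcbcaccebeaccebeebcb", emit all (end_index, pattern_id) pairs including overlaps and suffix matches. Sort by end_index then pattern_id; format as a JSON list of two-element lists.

Build:
Trie nodes:
  n0 'ε': a→11 b→2 c→5 e→1
  n1 'e': ·  [P0 ends]
  n2 'b': c→3
  n3 'bc': b→4
  n4 'bcb': ·  [P1 ends]
  n5 'c': d→6 e→17
  n6 'cd': d→7
  n7 'cdd': b→8
  n8 'cddb': b→9
  n9 'cddbb': d→10
  n10 'cddbbd': ·  [P2 ends]
  n11 'a': c→12
  n12 'ac': c→13
  n13 'acc': e→14
  n14 'acce': b→15
  n15 'acceb': e→16
  n16 'accebe': ·  [P3 ends]
  n17 'ce': b→18
  n18 'ceb': e→19
  n19 'cebe': ·  [P4 ends]

BFS fail/out derivation:
  n1('e'): parent n0 fail=0; on 'e' 0 → fail=0;  out {0}∪∅={0}
  n2('b'): parent n0 fail=0; on 'b' 0 → fail=0;  out ∅∪∅=∅
  n5('c'): parent n0 fail=0; on 'c' 0 → fail=0;  out ∅∪∅=∅
  n11('a'): parent n0 fail=0; on 'a' 0 → fail=0;  out ∅∪∅=∅
  n3('bc'): parent n2 fail=0; on 'c' 0 → fail=5;  out ∅∪∅=∅
  n6('cd'): parent n5 fail=0; on 'd' 0 → fail=0;  out ∅∪∅=∅
  n12('ac'): parent n11 fail=0; on 'c' 0 → fail=5;  out ∅∪∅=∅
  n17('ce'): parent n5 fail=0; on 'e' 0 → fail=1;  out ∅∪{0}={0}
  n4('bcb'): parent n3 fail=5; on 'b' 5→0 → fail=2;  out {1}∪∅={1}
  n7('cdd'): parent n6 fail=0; on 'd' 0 → fail=0;  out ∅∪∅=∅
  n13('acc'): parent n12 fail=5; on 'c' 5→0 → fail=5;  out ∅∪∅=∅
  n18('ceb'): parent n17 fail=1; on 'b' 1→0 → fail=2;  out ∅∪∅=∅
  n8('cddb'): parent n7 fail=0; on 'b' 0 → fail=2;  out ∅∪∅=∅
  n14('acce'): parent n13 fail=5; on 'e' 5 → fail=17;  out ∅∪{0}={0}
  n19('cebe'): parent n18 fail=2; on 'e' 2→0 → fail=1;  out {4}∪{0}={0,4}
  n9('cddbb'): parent n8 fail=2; on 'b' 2→0 → fail=2;  out ∅∪∅=∅
  n15('acceb'): parent n14 fail=17; on 'b' 17 → fail=18;  out ∅∪∅=∅
  n10('cddbbd'): parent n9 fail=2; on 'd' 2→0 → fail=0;  out {2}∪∅={2}
  n16('accebe'): parent n15 fail=18; on 'e' 18 → fail=19;  out {3}∪{0,4}={0,3,4}

Text stream:
pos 0 'c': at 5
pos 1 'a': at 11 (fail-walked)
pos 2 'b': at 2 (fail-walked)
pos 3 'c': at 3
pos 4 'b': at 4  emit P1@[2:4]
pos 5 'c': at 3 (fail-walked)
pos 6 'a': at 11 (fail-walked)
pos 7 'c': at 12
pos 8 'c': at 13
pos 9 'e': at 14  emit P0@[9:9]
pos 10 'b': at 15
pos 11 'e': at 16  emit P0@[11:11],P3@[6:11],P4@[8:11]
pos 12 'a': at 11 (fail-walked)
pos 13 'c': at 12
pos 14 'c': at 13
pos 15 'e': at 14  emit P0@[15:15]
pos 16 'b': at 15
pos 17 'e': at 16  emit P0@[17:17],P3@[12:17],P4@[14:17]
pos 18 'e': at 1 (fail-walked)  emit P0@[18:18]
pos 19 'b': at 2 (fail-walked)
pos 20 'c': at 3
pos 21 'b': at 4  emit P1@[19:21]

All matches (sorted): [[4,1],[9,0],[11,0],[11,3],[11,4],[15,0],[17,0],[17,3],[17,4],[18,0],[21,1]]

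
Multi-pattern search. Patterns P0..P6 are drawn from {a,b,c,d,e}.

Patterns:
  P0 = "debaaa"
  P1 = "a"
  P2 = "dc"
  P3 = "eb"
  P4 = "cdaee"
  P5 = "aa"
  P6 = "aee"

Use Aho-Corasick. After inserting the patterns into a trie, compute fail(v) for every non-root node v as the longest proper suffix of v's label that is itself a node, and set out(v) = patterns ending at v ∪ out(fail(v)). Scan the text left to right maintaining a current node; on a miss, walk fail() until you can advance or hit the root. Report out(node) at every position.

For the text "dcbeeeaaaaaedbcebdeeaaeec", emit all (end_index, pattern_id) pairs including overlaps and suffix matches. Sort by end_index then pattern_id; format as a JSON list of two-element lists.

Build:
Trie (insert patterns):
  0='ε' goto a→7 c→11 d→1 e→9
  1='d' goto c→8 e→2
  2='de' goto b→3
  3='deb' goto a→4
  4='deba' goto a→5
  5='debaa' goto a→6
  6='debaaa' goto ·  [P0 ends]
  7='a' goto a→16 e→17  [P1 ends]
  8='dc' goto ·  [P2 ends]
  9='e' goto b→10
  10='eb' goto ·  [P3 ends]
  11='c' goto d→12
  12='cd' goto a→13
  13='cda' goto e→14
  14='cdae' goto e→15
  15='cdaee' goto ·  [P4 ends]
  16='aa' goto ·  [P5 ends]
  17='ae' goto e→18
  18='aee' goto ·  [P6 ends]

Failure links (BFS by depth):
  n1('d'): parent n0 fail=0; on 'd' 0 → fail=0;  out ∅∪∅=∅
  n7('a'): parent n0 fail=0; on 'a' 0 → fail=0;  out {1}∪∅={1}
  n9('e'): parent n0 fail=0; on 'e' 0 → fail=0;  out ∅∪∅=∅
  n11('c'): parent n0 fail=0; on 'c' 0 → fail=0;  out ∅∪∅=∅
  n2('de'): parent n1 fail=0; on 'e' 0 → fail=9;  out ∅∪∅=∅
  n8('dc'): parent n1 fail=0; on 'c' 0 → fail=11;  out {2}∪∅={2}
  n10('eb'): parent n9 fail=0; on 'b' 0 → fail=0;  out {3}∪∅={3}
  n12('cd'): parent n11 fail=0; on 'd' 0 → fail=1;  out ∅∪∅=∅
  n16('aa'): parent n7 fail=0; on 'a' 0 → fail=7;  out {5}∪{1}={1,5}
  n17('ae'): parent n7 fail=0; on 'e' 0 → fail=9;  out ∅∪∅=∅
  n3('deb'): parent n2 fail=9; on 'b' 9 → fail=10;  out ∅∪{3}={3}
  n13('cda'): parent n12 fail=1; on 'a' 1→0 → fail=7;  out ∅∪{1}={1}
  n18('aee'): parent n17 fail=9; on 'e' 9→0 → fail=9;  out {6}∪∅={6}
  n4('deba'): parent n3 fail=10; on 'a' 10→0 → fail=7;  out ∅∪{1}={1}
  n14('cdae'): parent n13 fail=7; on 'e' 7 → fail=17;  out ∅∪∅=∅
  n5('debaa'): parent n4 fail=7; on 'a' 7 → fail=16;  out ∅∪{1,5}={1,5}
  n15('cdaee'): parent n14 fail=17; on 'e' 17 → fail=18;  out {4}∪{6}={4,6}
  n6('debaaa'): parent n5 fail=16; on 'a' 16→7 → fail=16;  out {0}∪{1,5}={0,1,5}

Run:
i=0 'd': node 0→1
i=1 'c': node 1→8  ** P2@[0:1]
i=2 'b': node 8→0 (via fail)
i=3 'e': node 0→9
i=4 'e': node 9→9 (via fail)
i=5 'e': node 9→9 (via fail)
i=6 'a': node 9→7 (via fail)  ** P1@[6:6]
i=7 'a': node 7→16  ** P1@[7:7],P5@[6:7]
i=8 'a': node 16→16 (via fail)  ** P1@[8:8],P5@[7:8]
i=9 'a': node 16→16 (via fail)  ** P1@[9:9],P5@[8:9]
i=10 'a': node 16→16 (via fail)  ** P1@[10:10],P5@[9:10]
i=11 'e': node 16→17 (via fail)
i=12 'd': node 17→1 (via fail)
i=13 'b': node 1→0 (via fail)
i=14 'c': node 0→11
i=15 'e': node 11→9 (via fail)
i=16 'b': node 9→10  ** P3@[15:16]
i=17 'd': node 10→1 (via fail)
i=18 'e': node 1→2
i=19 'e': node 2→9 (via fail)
i=20 'a': node 9→7 (via fail)  ** P1@[20:20]
i=21 'a': node 7→16  ** P1@[21:21],P5@[20:21]
i=22 'e': node 16→17 (via fail)
i=23 'e': node 17→18  ** P6@[21:23]
i=24 'c': node 18→11 (via fail)

All matches (sorted): [[1,2],[6,1],[7,1],[7,5],[8,1],[8,5],[9,1],[9,5],[10,1],[10,5],[16,3],[20,1],[21,1],[21,5],[23,6]]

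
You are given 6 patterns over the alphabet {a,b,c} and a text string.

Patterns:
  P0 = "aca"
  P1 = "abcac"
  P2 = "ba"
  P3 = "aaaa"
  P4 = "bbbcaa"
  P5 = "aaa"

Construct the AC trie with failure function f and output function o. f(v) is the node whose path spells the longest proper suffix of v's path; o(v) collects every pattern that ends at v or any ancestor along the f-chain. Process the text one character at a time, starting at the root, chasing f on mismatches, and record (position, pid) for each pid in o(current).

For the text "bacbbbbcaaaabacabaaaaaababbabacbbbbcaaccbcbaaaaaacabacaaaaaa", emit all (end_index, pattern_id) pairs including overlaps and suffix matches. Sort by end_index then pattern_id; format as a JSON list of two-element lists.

Construct AC machine:
Trie (insert patterns):
  0='ε' goto a→1 b→8
  1='a' goto a→10 b→4 c→2
  2='ac' goto a→3
  3='aca' goto ·  ←P0
  4='ab' goto c→5
  5='abc' goto a→6
  6='abca' goto c→7
  7='abcac' goto ·  ←P1
  8='b' goto a→9 b→13
  9='ba' goto ·  ←P2
  10='aa' goto a→11
  11='aaa' goto a→12  ←P5
  12='aaaa' goto ·  ←P3
  13='bb' goto b→14
  14='bbb' goto c→15
  15='bbbc' goto a→16
  16='bbbca' goto a→17
  17='bbbcaa' goto ·  ←P4

Failure links (BFS by depth):
  fail(1) 'a': from fail(0)=0 chase 'a': 0 ⇒ 0;  out=∅∪out(0)=∅
  fail(8) 'b': from fail(0)=0 chase 'b': 0 ⇒ 0;  out=∅∪out(0)=∅
  fail(2) 'ac': from fail(1)=0 chase 'c': 0 ⇒ 0;  out=∅∪out(0)=∅
  fail(4) 'ab': from fail(1)=0 chase 'b': 0 ⇒ 8;  out=∅∪out(8)=∅
  fail(9) 'ba': from fail(8)=0 chase 'a': 0 ⇒ 1;  out={2}∪out(1)={2}
  fail(10) 'aa': from fail(1)=0 chase 'a': 0 ⇒ 1;  out=∅∪out(1)=∅
  fail(13) 'bb': from fail(8)=0 chase 'b': 0 ⇒ 8;  out=∅∪out(8)=∅
  fail(3) 'aca': from fail(2)=0 chase 'a': 0 ⇒ 1;  out={0}∪out(1)={0}
  fail(5) 'abc': from fail(4)=8 chase 'c': 8→0 ⇒ 0;  out=∅∪out(0)=∅
  fail(11) 'aaa': from fail(10)=1 chase 'a': 1 ⇒ 10;  out={5}∪out(10)={5}
  fail(14) 'bbb': from fail(13)=8 chase 'b': 8 ⇒ 13;  out=∅∪out(13)=∅
  fail(6) 'abca': from fail(5)=0 chase 'a': 0 ⇒ 1;  out=∅∪out(1)=∅
  fail(12) 'aaaa': from fail(11)=10 chase 'a': 10 ⇒ 11;  out={3}∪out(11)={3,5}
  fail(15) 'bbbc': from fail(14)=13 chase 'c': 13→8→0 ⇒ 0;  out=∅∪out(0)=∅
  fail(7) 'abcac': from fail(6)=1 chase 'c': 1 ⇒ 2;  out={1}∪out(2)={1}
  fail(16) 'bbbca': from fail(15)=0 chase 'a': 0 ⇒ 1;  out=∅∪out(1)=∅
  fail(17) 'bbbcaa': from fail(16)=1 chase 'a': 1 ⇒ 10;  out={4}∪out(10)={4}

Text stream:
pos 0 'b': at 8
pos 1 'a': at 9  → match P2@[0:1]
pos 2 'c': at 2 ·f
pos 3 'b': at 8 ·f
pos 4 'b': at 13
pos 5 'b': at 14
pos 6 'b': at 14 ·f
pos 7 'c': at 15
pos 8 'a': at 16
pos 9 'a': at 17  → match P4@[4:9]
pos 10 'a': at 11 ·f  → match P5@[8:10]
pos 11 'a': at 12  → match P3@[8:11],P5@[9:11]
pos 12 'b': at 4 ·f
pos 13 'a': at 9 ·f  → match P2@[12:13]
pos 14 'c': at 2 ·f
pos 15 'a': at 3  → match P0@[13:15]
pos 16 'b': at 4 ·f
pos 17 'a': at 9 ·f  → match P2@[16:17]
pos 18 'a': at 10 ·f
pos 19 'a': at 11  → match P5@[17:19]
pos 20 'a': at 12  → match P3@[17:20],P5@[18:20]
pos 21 'a': at 12 ·f  → match P3@[18:21],P5@[19:21]
pos 22 'a': at 12 ·f  → match P3@[19:22],P5@[20:22]
pos 23 'b': at 4 ·f
pos 24 'a': at 9 ·f  → match P2@[23:24]
pos 25 'b': at 4 ·f
pos 26 'b': at 13 ·f
pos 27 'a': at 9 ·f  → match P2@[26:27]
pos 28 'b': at 4 ·f
pos 29 'a': at 9 ·f  → match P2@[28:29]
pos 30 'c': at 2 ·f
pos 31 'b': at 8 ·f
pos 32 'b': at 13
pos 33 'b': at 14
pos 34 'b': at 14 ·f
pos 35 'c': at 15
pos 36 'a': at 16
pos 37 'a': at 17  → match P4@[32:37]
pos 38 'c': at 2 ·f
pos 39 'c': at 0 ·f
pos 40 'b': at 8
pos 41 'c': at 0 ·f
pos 42 'b': at 8
pos 43 'a': at 9  → match P2@[42:43]
pos 44 'a': at 10 ·f
pos 45 'a': at 11  → match P5@[43:45]
pos 46 'a': at 12  → match P3@[43:46],P5@[44:46]
pos 47 'a': at 12 ·f  → match P3@[44:47],P5@[45:47]
pos 48 'a': at 12 ·f  → match P3@[45:48],P5@[46:48]
pos 49 'c': at 2 ·f
pos 50 'a': at 3  → match P0@[48:50]
pos 51 'b': at 4 ·f
pos 52 'a': at 9 ·f  → match P2@[51:52]
pos 53 'c': at 2 ·f
pos 54 'a': at 3  → match P0@[52:54]
pos 55 'a': at 10 ·f
pos 56 'a': at 11  → match P5@[54:56]
pos 57 'a': at 12  → match P3@[54:57],P5@[55:57]
pos 58 'a': at 12 ·f  → match P3@[55:58],P5@[56:58]
pos 59 'a': at 12 ·f  → match P3@[56:59],P5@[57:59]

Matches: [[1,2],[9,4],[10,5],[11,3],[11,5],[13,2],[15,0],[17,2],[19,5],[20,3],[20,5],[21,3],[21,5],[22,3],[22,5],[24,2],[27,2],[29,2],[37,4],[43,2],[45,5],[46,3],[46,5],[47,3],[47,5],[48,3],[48,5],[50,0],[52,2],[54,0],[56,5],[57,3],[57,5],[58,3],[58,5],[59,3],[59,5]]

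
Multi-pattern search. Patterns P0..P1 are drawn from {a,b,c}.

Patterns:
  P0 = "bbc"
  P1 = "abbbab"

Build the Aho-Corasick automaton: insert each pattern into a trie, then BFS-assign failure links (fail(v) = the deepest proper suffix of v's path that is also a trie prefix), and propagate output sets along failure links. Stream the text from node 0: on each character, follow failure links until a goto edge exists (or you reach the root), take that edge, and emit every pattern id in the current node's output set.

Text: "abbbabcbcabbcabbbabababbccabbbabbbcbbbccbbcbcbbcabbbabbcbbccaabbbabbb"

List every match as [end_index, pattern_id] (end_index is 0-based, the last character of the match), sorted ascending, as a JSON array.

Build automaton:
Trie (insert patterns):
  n0 'ε': a→4 b→1
  n1 'b': b→2
  n2 'bb': c→3
  n3 'bbc': ·  ←P0
  n4 'a': b→5
  n5 'ab': b→6
  n6 'abb': b→7
  n7 'abbb': a→8
  n8 'abbba': b→9
  n9 'abbbab': ·  ←P1

BFS fail/out derivation:
  fail(1) 'b': from fail(0)=0 chase 'b': 0 ⇒ 0;  out=∅∪out(0)=∅
  fail(4) 'a': from fail(0)=0 chase 'a': 0 ⇒ 0;  out=∅∪out(0)=∅
  fail(2) 'bb': from fail(1)=0 chase 'b': 0 ⇒ 1;  out=∅∪out(1)=∅
  fail(5) 'ab': from fail(4)=0 chase 'b': 0 ⇒ 1;  out=∅∪out(1)=∅
  fail(3) 'bbc': from fail(2)=1 chase 'c': 1→0 ⇒ 0;  out={0}∪out(0)={0}
  fail(6) 'abb': from fail(5)=1 chase 'b': 1 ⇒ 2;  out=∅∪out(2)=∅
  fail(7) 'abbb': from fail(6)=2 chase 'b': 2→1 ⇒ 2;  out=∅∪out(2)=∅
  fail(8) 'abbba': from fail(7)=2 chase 'a': 2→1→0 ⇒ 4;  out=∅∪out(4)=∅
  fail(9) 'abbbab': from fail(8)=4 chase 'b': 4 ⇒ 5;  out={1}∪out(5)={1}

Text stream:
[0] read 'a'  n0⇒n4
[1] read 'b'  n4⇒n5
[2] read 'b'  n5⇒n6
[3] read 'b'  n6⇒n7
[4] read 'a'  n7⇒n8
[5] read 'b'  n8⇒n9  → match P1@[0:5]
[6] read 'c'  n9⇒n0 (via fail)
[7] read 'b'  n0⇒n1
[8] read 'c'  n1⇒n0 (via fail)
[9] read 'a'  n0⇒n4
[10] read 'b'  n4⇒n5
[11] read 'b'  n5⇒n6
[12] read 'c'  n6⇒n3 (via fail)  → match P0@[10:12]
[13] read 'a'  n3⇒n4 (via fail)
[14] read 'b'  n4⇒n5
[15] read 'b'  n5⇒n6
[16] read 'b'  n6⇒n7
[17] read 'a'  n7⇒n8
[18] read 'b'  n8⇒n9  → match P1@[13:18]
[19] read 'a'  n9⇒n4 (via fail)
[20] read 'b'  n4⇒n5
[21] read 'a'  n5⇒n4 (via fail)
[22] read 'b'  n4⇒n5
[23] read 'b'  n5⇒n6
[24] read 'c'  n6⇒n3 (via fail)  → match P0@[22:24]
[25] read 'c'  n3⇒n0 (via fail)
[26] read 'a'  n0⇒n4
[27] read 'b'  n4⇒n5
[28] read 'b'  n5⇒n6
[29] read 'b'  n6⇒n7
[30] read 'a'  n7⇒n8
[31] read 'b'  n8⇒n9  → match P1@[26:31]
[32] read 'b'  n9⇒n6 (via fail)
[33] read 'b'  n6⇒n7
[34] read 'c'  n7⇒n3 (via fail)  → match P0@[32:34]
[35] read 'b'  n3⇒n1 (via fail)
[36] read 'b'  n1⇒n2
[37] read 'b'  n2⇒n2 (via fail)
[38] read 'c'  n2⇒n3  → match P0@[36:38]
[39] read 'c'  n3⇒n0 (via fail)
[40] read 'b'  n0⇒n1
[41] read 'b'  n1⇒n2
[42] read 'c'  n2⇒n3  → match P0@[40:42]
[43] read 'b'  n3⇒n1 (via fail)
[44] read 'c'  n1⇒n0 (via fail)
[45] read 'b'  n0⇒n1
[46] read 'b'  n1⇒n2
[47] read 'c'  n2⇒n3  → match P0@[45:47]
[48] read 'a'  n3⇒n4 (via fail)
[49] read 'b'  n4⇒n5
[50] read 'b'  n5⇒n6
[51] read 'b'  n6⇒n7
[52] read 'a'  n7⇒n8
[53] read 'b'  n8⇒n9  → match P1@[48:53]
[54] read 'b'  n9⇒n6 (via fail)
[55] read 'c'  n6⇒n3 (via fail)  → match P0@[53:55]
[56] read 'b'  n3⇒n1 (via fail)
[57] read 'b'  n1⇒n2
[58] read 'c'  n2⇒n3  → match P0@[56:58]
[59] read 'c'  n3⇒n0 (via fail)
[60] read 'a'  n0⇒n4
[61] read 'a'  n4⇒n4 (via fail)
[62] read 'b'  n4⇒n5
[63] read 'b'  n5⇒n6
[64] read 'b'  n6⇒n7
[65] read 'a'  n7⇒n8
[66] read 'b'  n8⇒n9  → match P1@[61:66]
[67] read 'b'  n9⇒n6 (via fail)
[68] read 'b'  n6⇒n7

All matches (sorted): [[5,1],[12,0],[18,1],[24,0],[31,1],[34,0],[38,0],[42,0],[47,0],[53,1],[55,0],[58,0],[66,1]]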